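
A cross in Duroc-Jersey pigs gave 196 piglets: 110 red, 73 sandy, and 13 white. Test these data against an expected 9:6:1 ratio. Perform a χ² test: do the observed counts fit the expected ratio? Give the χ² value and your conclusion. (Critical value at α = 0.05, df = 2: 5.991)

Under the 9:6:1 hypothesis (Σ ratio = 16, N = 196):
  red: 196 × 9/16 = 110.25
  sandy: 196 × 6/16 = 73.5
  white: 196 × 1/16 = 12.25
χ² = Σ (O − E)² / E
  red: (110 − 110.25)² / 110.25 = 0.0006
  sandy: (73 − 73.5)² / 73.5 = 0.0034
  white: (13 − 12.25)² / 12.25 = 0.0459
χ² = 0.0006 + 0.0034 + 0.0459 = 0.0499 ≈ 0.050
Degrees of freedom = 3 − 1 = 2; critical value at α = 0.05 is 5.991.
Since 0.050 < 5.991, we fail to reject the null hypothesis — the data are consistent with the 9:6:1 ratio.

0.050; consistent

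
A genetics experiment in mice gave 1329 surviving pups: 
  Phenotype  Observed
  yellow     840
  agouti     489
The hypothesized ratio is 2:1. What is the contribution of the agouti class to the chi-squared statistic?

4.777

Total ratio parts = 3. Expected numbers out of 1329:
  yellow: 1329 × 2/3 = 886
  agouti: 1329 × 1/3 = 443
Contribution of agouti: (489 − 443)² / 443 = 4.7765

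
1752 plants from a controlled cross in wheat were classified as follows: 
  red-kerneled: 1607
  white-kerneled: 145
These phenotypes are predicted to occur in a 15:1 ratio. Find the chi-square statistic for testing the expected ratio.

12.276

Under the 15:1 hypothesis (Σ ratio = 16, N = 1752):
  red-kerneled: 1752 × 15/16 = 1642.5
  white-kerneled: 1752 × 1/16 = 109.5
χ² = Σ (O − E)² / E
  red-kerneled: (1607 − 1642.5)² / 1642.5 = 0.7673
  white-kerneled: (145 − 109.5)² / 109.5 = 11.5091
χ² = 0.7673 + 11.5091 = 12.2764 ≈ 12.276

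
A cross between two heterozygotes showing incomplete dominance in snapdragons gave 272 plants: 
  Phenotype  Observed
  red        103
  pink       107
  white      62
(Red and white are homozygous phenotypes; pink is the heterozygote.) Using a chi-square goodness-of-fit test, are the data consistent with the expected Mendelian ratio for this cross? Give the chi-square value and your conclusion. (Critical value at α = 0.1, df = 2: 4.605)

24.728; not consistent

With incomplete dominance, a heterozygote × heterozygote cross gives a 1:2:1 phenotypic ratio.
Under the 1:2:1 hypothesis (Σ ratio = 4, N = 272):
  red: 272 × 1/4 = 68
  pink: 272 × 2/4 = 136
  white: 272 × 1/4 = 68
χ² = Σ (O − E)² / E
  red: (103 − 68)² / 68 = 18.0147
  pink: (107 − 136)² / 136 = 6.1838
  white: (62 − 68)² / 68 = 0.5294
χ² = 18.0147 + 6.1838 + 0.5294 = 24.7279 ≈ 24.728
Degrees of freedom = 3 − 1 = 2; critical value at α = 0.1 is 4.605.
Since 24.728 > 4.605, we reject the null hypothesis — the data do not fit the 1:2:1 ratio.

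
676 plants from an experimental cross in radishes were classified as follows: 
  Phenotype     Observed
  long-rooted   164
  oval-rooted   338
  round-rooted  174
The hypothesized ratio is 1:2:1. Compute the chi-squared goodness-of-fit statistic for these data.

0.296

The 1:2:1 ratio has 4 parts, so with N = 676 the expected counts are:
  long-rooted: 676 × 1/4 = 169
  oval-rooted: 676 × 2/4 = 338
  round-rooted: 676 × 1/4 = 169
χ² = Σ (O − E)² / E
  long-rooted: (164 − 169)² / 169 = 0.1479
  oval-rooted: (338 − 338)² / 338 = 0.0000
  round-rooted: (174 − 169)² / 169 = 0.1479
χ² = 0.1479 + 0.0000 + 0.1479 = 0.2958 ≈ 0.296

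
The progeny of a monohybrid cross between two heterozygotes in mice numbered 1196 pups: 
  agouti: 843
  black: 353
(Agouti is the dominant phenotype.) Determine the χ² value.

For a monohybrid cross between heterozygotes with complete dominance, the expected phenotypic ratio is 3:1.
Under the 3:1 hypothesis (Σ ratio = 4, N = 1196):
  agouti: 1196 × 3/4 = 897
  black: 1196 × 1/4 = 299
χ² = Σ (O − E)² / E
  agouti: (843 − 897)² / 897 = 3.2508
  black: (353 − 299)² / 299 = 9.7525
χ² = 3.2508 + 9.7525 = 13.0033 ≈ 13.003

13.003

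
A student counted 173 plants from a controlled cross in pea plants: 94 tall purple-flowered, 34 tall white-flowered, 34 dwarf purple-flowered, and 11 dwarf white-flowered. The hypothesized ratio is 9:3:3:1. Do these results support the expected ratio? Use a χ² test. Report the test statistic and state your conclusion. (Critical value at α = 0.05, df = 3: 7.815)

Expected counts for N = 173 under a 9:3:3:1 ratio (total parts = 16):
  tall purple-flowered: 173 × 9/16 = 97.3125
  tall white-flowered: 173 × 3/16 = 32.4375
  dwarf purple-flowered: 173 × 3/16 = 32.4375
  dwarf white-flowered: 173 × 1/16 = 10.8125
χ² = Σ (O − E)² / E
  tall purple-flowered: (94 − 97.3125)² / 97.3125 = 0.1128
  tall white-flowered: (34 − 32.4375)² / 32.4375 = 0.0753
  dwarf purple-flowered: (34 − 32.4375)² / 32.4375 = 0.0753
  dwarf white-flowered: (11 − 10.8125)² / 10.8125 = 0.0033
χ² = 0.1128 + 0.0753 + 0.0753 + 0.0033 = 0.2667 ≈ 0.267
Degrees of freedom = 4 − 1 = 3; critical value at α = 0.05 is 7.815.
Since 0.267 < 7.815, we fail to reject the null hypothesis — the data are consistent with the 9:3:3:1 ratio.

0.267; consistent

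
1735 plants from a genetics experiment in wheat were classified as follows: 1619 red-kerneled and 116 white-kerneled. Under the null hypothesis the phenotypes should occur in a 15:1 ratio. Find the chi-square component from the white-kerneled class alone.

0.527

Under the 15:1 hypothesis (Σ ratio = 16, N = 1735):
  red-kerneled: 1735 × 15/16 = 1626.5625
  white-kerneled: 1735 × 1/16 = 108.4375
Contribution of white-kerneled: (116 − 108.4375)² / 108.4375 = 0.5274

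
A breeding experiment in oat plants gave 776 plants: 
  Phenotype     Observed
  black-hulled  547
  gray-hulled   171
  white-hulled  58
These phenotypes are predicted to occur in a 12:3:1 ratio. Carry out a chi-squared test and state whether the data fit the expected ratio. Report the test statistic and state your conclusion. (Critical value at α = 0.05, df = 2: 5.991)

Expected counts for N = 776 under a 12:3:1 ratio (total parts = 16):
  black-hulled: 776 × 12/16 = 582
  gray-hulled: 776 × 3/16 = 145.5
  white-hulled: 776 × 1/16 = 48.5
χ² = Σ (O − E)² / E
  black-hulled: (547 − 582)² / 582 = 2.1048
  gray-hulled: (171 − 145.5)² / 145.5 = 4.4691
  white-hulled: (58 − 48.5)² / 48.5 = 1.8608
χ² = 2.1048 + 4.4691 + 1.8608 = 8.4347 ≈ 8.435
Degrees of freedom = 3 − 1 = 2; critical value at α = 0.05 is 5.991.
Since 8.435 > 5.991, we reject the null hypothesis — the data do not fit the 12:3:1 ratio.

8.435; not consistent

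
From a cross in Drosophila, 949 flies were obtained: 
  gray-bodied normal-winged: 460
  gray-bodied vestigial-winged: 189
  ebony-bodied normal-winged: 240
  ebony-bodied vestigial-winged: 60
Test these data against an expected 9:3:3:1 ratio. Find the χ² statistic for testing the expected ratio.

The 9:3:3:1 ratio has 16 parts, so with N = 949 the expected counts are:
  gray-bodied normal-winged: 949 × 9/16 = 533.8125
  gray-bodied vestigial-winged: 949 × 3/16 = 177.9375
  ebony-bodied normal-winged: 949 × 3/16 = 177.9375
  ebony-bodied vestigial-winged: 949 × 1/16 = 59.3125
χ² = Σ (O − E)² / E
  gray-bodied normal-winged: (460 − 533.8125)² / 533.8125 = 10.2064
  gray-bodied vestigial-winged: (189 − 177.9375)² / 177.9375 = 0.6878
  ebony-bodied normal-winged: (240 − 177.9375)² / 177.9375 = 21.6467
  ebony-bodied vestigial-winged: (60 − 59.3125)² / 59.3125 = 0.0080
χ² = 10.2064 + 0.6878 + 21.6467 + 0.0080 = 32.5489 ≈ 32.549

32.549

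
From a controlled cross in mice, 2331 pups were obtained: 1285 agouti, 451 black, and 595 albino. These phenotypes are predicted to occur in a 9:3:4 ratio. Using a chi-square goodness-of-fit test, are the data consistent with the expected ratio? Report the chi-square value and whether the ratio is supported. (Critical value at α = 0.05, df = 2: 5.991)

1.225; consistent

Under the 9:3:4 hypothesis (Σ ratio = 16, N = 2331):
  agouti: 2331 × 9/16 = 1311.1875
  black: 2331 × 3/16 = 437.0625
  albino: 2331 × 4/16 = 582.75
χ² = Σ (O − E)² / E
  agouti: (1285 − 1311.1875)² / 1311.1875 = 0.5230
  black: (451 − 437.0625)² / 437.0625 = 0.4445
  albino: (595 − 582.75)² / 582.75 = 0.2575
χ² = 0.5230 + 0.4445 + 0.2575 = 1.225
Degrees of freedom = 3 − 1 = 2; critical value at α = 0.05 is 5.991.
Since 1.225 < 5.991, we fail to reject the null hypothesis — the data are consistent with the 9:3:4 ratio.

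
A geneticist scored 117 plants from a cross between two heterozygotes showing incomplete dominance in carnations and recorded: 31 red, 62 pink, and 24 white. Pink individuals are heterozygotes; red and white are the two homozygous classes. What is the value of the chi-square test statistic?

1.256

With incomplete dominance, a heterozygote × heterozygote cross gives a 1:2:1 phenotypic ratio.
The 1:2:1 ratio has 4 parts, so with N = 117 the expected counts are:
  red: 117 × 1/4 = 29.25
  pink: 117 × 2/4 = 58.5
  white: 117 × 1/4 = 29.25
χ² = Σ (O − E)² / E
  red: (31 − 29.25)² / 29.25 = 0.1047
  pink: (62 − 58.5)² / 58.5 = 0.2094
  white: (24 − 29.25)² / 29.25 = 0.9423
χ² = 0.1047 + 0.2094 + 0.9423 = 1.2564 ≈ 1.256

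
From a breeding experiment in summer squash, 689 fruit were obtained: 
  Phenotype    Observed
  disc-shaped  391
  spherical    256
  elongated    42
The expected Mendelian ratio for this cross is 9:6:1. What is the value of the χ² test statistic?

0.079

Under the 9:6:1 hypothesis (Σ ratio = 16, N = 689):
  disc-shaped: 689 × 9/16 = 387.5625
  spherical: 689 × 6/16 = 258.375
  elongated: 689 × 1/16 = 43.0625
χ² = Σ (O − E)² / E
  disc-shaped: (391 − 387.5625)² / 387.5625 = 0.0305
  spherical: (256 − 258.375)² / 258.375 = 0.0218
  elongated: (42 − 43.0625)² / 43.0625 = 0.0262
χ² = 0.0305 + 0.0218 + 0.0262 = 0.0785 ≈ 0.079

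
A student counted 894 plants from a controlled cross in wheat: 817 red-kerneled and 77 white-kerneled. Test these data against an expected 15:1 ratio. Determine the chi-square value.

8.519

The 15:1 ratio has 16 parts, so with N = 894 the expected counts are:
  red-kerneled: 894 × 15/16 = 838.125
  white-kerneled: 894 × 1/16 = 55.875
χ² = Σ (O − E)² / E
  red-kerneled: (817 − 838.125)² / 838.125 = 0.5325
  white-kerneled: (77 − 55.875)² / 55.875 = 7.9869
χ² = 0.5325 + 7.9869 = 8.5194 ≈ 8.519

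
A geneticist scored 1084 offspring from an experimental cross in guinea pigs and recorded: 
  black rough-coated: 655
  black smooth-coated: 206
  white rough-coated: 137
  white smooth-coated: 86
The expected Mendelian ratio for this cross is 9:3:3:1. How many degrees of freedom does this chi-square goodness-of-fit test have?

3

A goodness-of-fit test with 4 phenotype classes has df = 4 − 1 = 3.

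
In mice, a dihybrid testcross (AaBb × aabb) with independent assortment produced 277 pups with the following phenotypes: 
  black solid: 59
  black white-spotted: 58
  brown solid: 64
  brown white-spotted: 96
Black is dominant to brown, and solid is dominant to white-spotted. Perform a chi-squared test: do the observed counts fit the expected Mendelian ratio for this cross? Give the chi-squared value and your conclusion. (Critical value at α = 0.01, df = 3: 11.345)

A dihybrid testcross with independent assortment gives a 1:1:1:1 ratio.
Under the 1:1:1:1 hypothesis (Σ ratio = 4, N = 277):
  black solid: 277 × 1/4 = 69.25
  black white-spotted: 277 × 1/4 = 69.25
  brown solid: 277 × 1/4 = 69.25
  brown white-spotted: 277 × 1/4 = 69.25
χ² = Σ (O − E)² / E
  black solid: (59 − 69.25)² / 69.25 = 1.5171
  black white-spotted: (58 − 69.25)² / 69.25 = 1.8276
  brown solid: (64 − 69.25)² / 69.25 = 0.3980
  brown white-spotted: (96 − 69.25)² / 69.25 = 10.3330
χ² = 1.5171 + 1.8276 + 0.3980 + 10.3330 = 14.0757 ≈ 14.076
Degrees of freedom = 4 − 1 = 3; critical value at α = 0.01 is 11.345.
Since 14.076 > 11.345, we reject the null hypothesis — the data do not fit the 1:1:1:1 ratio.

14.076; not consistent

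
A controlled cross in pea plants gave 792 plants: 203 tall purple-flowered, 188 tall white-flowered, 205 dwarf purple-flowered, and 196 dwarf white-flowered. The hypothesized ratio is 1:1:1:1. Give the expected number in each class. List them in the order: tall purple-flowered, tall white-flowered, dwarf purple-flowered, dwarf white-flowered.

Total ratio parts = 4. Expected numbers out of 792:
  tall purple-flowered: 792 × 1/4 = 198
  tall white-flowered: 792 × 1/4 = 198
  dwarf purple-flowered: 792 × 1/4 = 198
  dwarf white-flowered: 792 × 1/4 = 198

198, 198, 198, 198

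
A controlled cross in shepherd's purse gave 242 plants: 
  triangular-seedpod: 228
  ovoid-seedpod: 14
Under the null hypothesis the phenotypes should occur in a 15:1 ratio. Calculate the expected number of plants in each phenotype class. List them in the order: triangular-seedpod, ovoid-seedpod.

Total ratio parts = 16. Expected numbers out of 242:
  triangular-seedpod: 242 × 15/16 = 226.875
  ovoid-seedpod: 242 × 1/16 = 15.125

226.875, 15.125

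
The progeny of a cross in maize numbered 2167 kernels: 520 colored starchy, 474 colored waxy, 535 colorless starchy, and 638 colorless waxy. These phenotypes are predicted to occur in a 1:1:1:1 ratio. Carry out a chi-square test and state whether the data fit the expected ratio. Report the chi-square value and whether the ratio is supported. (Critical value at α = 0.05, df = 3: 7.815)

26.530; not consistent

Under the 1:1:1:1 hypothesis (Σ ratio = 4, N = 2167):
  colored starchy: 2167 × 1/4 = 541.75
  colored waxy: 2167 × 1/4 = 541.75
  colorless starchy: 2167 × 1/4 = 541.75
  colorless waxy: 2167 × 1/4 = 541.75
χ² = Σ (O − E)² / E
  colored starchy: (520 − 541.75)² / 541.75 = 0.8732
  colored waxy: (474 − 541.75)² / 541.75 = 8.4727
  colorless starchy: (535 − 541.75)² / 541.75 = 0.0841
  colorless waxy: (638 − 541.75)² / 541.75 = 17.1003
χ² = 0.8732 + 8.4727 + 0.0841 + 17.1003 = 26.5303 ≈ 26.530
Degrees of freedom = 4 − 1 = 3; critical value at α = 0.05 is 7.815.
Since 26.530 > 7.815, we reject the null hypothesis — the data do not fit the 1:1:1:1 ratio.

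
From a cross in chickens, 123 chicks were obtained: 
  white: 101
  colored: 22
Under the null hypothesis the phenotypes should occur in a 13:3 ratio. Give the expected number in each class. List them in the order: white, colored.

99.9375, 23.0625

Total ratio parts = 16. Expected numbers out of 123:
  white: 123 × 13/16 = 99.9375
  colored: 123 × 3/16 = 23.0625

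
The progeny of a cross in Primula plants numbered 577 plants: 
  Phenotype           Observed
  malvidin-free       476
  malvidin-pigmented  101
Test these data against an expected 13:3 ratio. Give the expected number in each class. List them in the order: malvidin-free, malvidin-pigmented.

468.8125, 108.1875

Under the 13:3 hypothesis (Σ ratio = 16, N = 577):
  malvidin-free: 577 × 13/16 = 468.8125
  malvidin-pigmented: 577 × 3/16 = 108.1875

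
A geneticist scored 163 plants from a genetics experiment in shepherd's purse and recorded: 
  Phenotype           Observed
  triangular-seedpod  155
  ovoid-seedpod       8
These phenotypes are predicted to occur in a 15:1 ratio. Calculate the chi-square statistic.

0.501

The 15:1 ratio has 16 parts, so with N = 163 the expected counts are:
  triangular-seedpod: 163 × 15/16 = 152.8125
  ovoid-seedpod: 163 × 1/16 = 10.1875
χ² = Σ (O − E)² / E
  triangular-seedpod: (155 − 152.8125)² / 152.8125 = 0.0313
  ovoid-seedpod: (8 − 10.1875)² / 10.1875 = 0.4697
χ² = 0.0313 + 0.4697 = 0.501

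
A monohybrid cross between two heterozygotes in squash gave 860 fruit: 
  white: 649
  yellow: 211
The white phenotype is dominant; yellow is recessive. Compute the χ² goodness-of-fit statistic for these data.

For a monohybrid cross between heterozygotes with complete dominance, the expected phenotypic ratio is 3:1.
Total ratio parts = 4. Expected numbers out of 860:
  white: 860 × 3/4 = 645
  yellow: 860 × 1/4 = 215
χ² = Σ (O − E)² / E
  white: (649 − 645)² / 645 = 0.0248
  yellow: (211 − 215)² / 215 = 0.0744
χ² = 0.0248 + 0.0744 = 0.0992 ≈ 0.099

0.099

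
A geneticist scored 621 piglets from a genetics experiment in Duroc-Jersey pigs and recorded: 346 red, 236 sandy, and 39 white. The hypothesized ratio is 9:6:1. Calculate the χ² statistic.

Expected counts for N = 621 under a 9:6:1 ratio (total parts = 16):
  red: 621 × 9/16 = 349.3125
  sandy: 621 × 6/16 = 232.875
  white: 621 × 1/16 = 38.8125
χ² = Σ (O − E)² / E
  red: (346 − 349.3125)² / 349.3125 = 0.0314
  sandy: (236 − 232.875)² / 232.875 = 0.0419
  white: (39 − 38.8125)² / 38.8125 = 0.0009
χ² = 0.0314 + 0.0419 + 0.0009 = 0.0742 ≈ 0.074

0.074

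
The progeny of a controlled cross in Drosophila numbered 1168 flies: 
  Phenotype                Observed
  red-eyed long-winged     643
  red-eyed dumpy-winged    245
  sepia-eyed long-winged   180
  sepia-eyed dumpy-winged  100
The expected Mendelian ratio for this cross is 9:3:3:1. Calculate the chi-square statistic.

20.317

The 9:3:3:1 ratio has 16 parts, so with N = 1168 the expected counts are:
  red-eyed long-winged: 1168 × 9/16 = 657
  red-eyed dumpy-winged: 1168 × 3/16 = 219
  sepia-eyed long-winged: 1168 × 3/16 = 219
  sepia-eyed dumpy-winged: 1168 × 1/16 = 73
χ² = Σ (O − E)² / E
  red-eyed long-winged: (643 − 657)² / 657 = 0.2983
  red-eyed dumpy-winged: (245 − 219)² / 219 = 3.0868
  sepia-eyed long-winged: (180 − 219)² / 219 = 6.9452
  sepia-eyed dumpy-winged: (100 − 73)² / 73 = 9.9863
χ² = 0.2983 + 3.0868 + 6.9452 + 9.9863 = 20.3166 ≈ 20.317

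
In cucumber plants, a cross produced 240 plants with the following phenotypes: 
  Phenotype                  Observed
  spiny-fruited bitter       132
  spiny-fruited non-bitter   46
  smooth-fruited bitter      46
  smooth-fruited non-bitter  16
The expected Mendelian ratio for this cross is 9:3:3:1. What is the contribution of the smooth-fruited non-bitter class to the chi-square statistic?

0.067

Under the 9:3:3:1 hypothesis (Σ ratio = 16, N = 240):
  spiny-fruited bitter: 240 × 9/16 = 135
  spiny-fruited non-bitter: 240 × 3/16 = 45
  smooth-fruited bitter: 240 × 3/16 = 45
  smooth-fruited non-bitter: 240 × 1/16 = 15
Contribution of smooth-fruited non-bitter: (16 − 15)² / 15 = 0.0667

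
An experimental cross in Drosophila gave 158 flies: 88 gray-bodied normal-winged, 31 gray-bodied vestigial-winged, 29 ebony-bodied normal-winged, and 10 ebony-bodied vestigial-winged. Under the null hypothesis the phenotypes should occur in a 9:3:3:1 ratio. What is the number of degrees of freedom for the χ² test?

A goodness-of-fit test with 4 phenotype classes has df = 4 − 1 = 3.

3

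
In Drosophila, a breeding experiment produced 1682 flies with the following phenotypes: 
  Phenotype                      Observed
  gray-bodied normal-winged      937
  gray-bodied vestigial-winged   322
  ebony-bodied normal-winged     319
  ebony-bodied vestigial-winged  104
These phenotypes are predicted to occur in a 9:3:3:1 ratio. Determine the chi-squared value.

0.281

Expected counts for N = 1682 under a 9:3:3:1 ratio (total parts = 16):
  gray-bodied normal-winged: 1682 × 9/16 = 946.125
  gray-bodied vestigial-winged: 1682 × 3/16 = 315.375
  ebony-bodied normal-winged: 1682 × 3/16 = 315.375
  ebony-bodied vestigial-winged: 1682 × 1/16 = 105.125
χ² = Σ (O − E)² / E
  gray-bodied normal-winged: (937 − 946.125)² / 946.125 = 0.0880
  gray-bodied vestigial-winged: (322 − 315.375)² / 315.375 = 0.1392
  ebony-bodied normal-winged: (319 − 315.375)² / 315.375 = 0.0417
  ebony-bodied vestigial-winged: (104 − 105.125)² / 105.125 = 0.0120
χ² = 0.0880 + 0.1392 + 0.0417 + 0.0120 = 0.2809 ≈ 0.281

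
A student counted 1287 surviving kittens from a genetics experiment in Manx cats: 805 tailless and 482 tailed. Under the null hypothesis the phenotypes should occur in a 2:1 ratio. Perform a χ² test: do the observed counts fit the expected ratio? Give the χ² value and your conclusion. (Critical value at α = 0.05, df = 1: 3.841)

9.822; not consistent

Expected counts for N = 1287 under a 2:1 ratio (total parts = 3):
  tailless: 1287 × 2/3 = 858
  tailed: 1287 × 1/3 = 429
χ² = Σ (O − E)² / E
  tailless: (805 − 858)² / 858 = 3.2739
  tailed: (482 − 429)² / 429 = 6.5478
χ² = 3.2739 + 6.5478 = 9.8217 ≈ 9.822
Degrees of freedom = 2 − 1 = 1; critical value at α = 0.05 is 3.841.
Since 9.822 > 3.841, we reject the null hypothesis — the data do not fit the 2:1 ratio.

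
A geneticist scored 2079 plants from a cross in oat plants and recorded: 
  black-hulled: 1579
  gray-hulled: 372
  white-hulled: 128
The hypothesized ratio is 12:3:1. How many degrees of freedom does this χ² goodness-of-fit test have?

A goodness-of-fit test with 3 phenotype classes has df = 3 − 1 = 2.

2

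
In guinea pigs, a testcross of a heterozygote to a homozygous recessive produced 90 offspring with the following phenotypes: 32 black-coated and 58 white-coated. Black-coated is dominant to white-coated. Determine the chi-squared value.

A testcross of a heterozygote (Aa × aa) gives a 1:1 phenotypic ratio.
Expected counts for N = 90 under a 1:1 ratio (total parts = 2):
  black-coated: 90 × 1/2 = 45
  white-coated: 90 × 1/2 = 45
χ² = Σ (O − E)² / E
  black-coated: (32 − 45)² / 45 = 3.7556
  white-coated: (58 − 45)² / 45 = 3.7556
χ² = 3.7556 + 3.7556 = 7.5112 ≈ 7.511

7.511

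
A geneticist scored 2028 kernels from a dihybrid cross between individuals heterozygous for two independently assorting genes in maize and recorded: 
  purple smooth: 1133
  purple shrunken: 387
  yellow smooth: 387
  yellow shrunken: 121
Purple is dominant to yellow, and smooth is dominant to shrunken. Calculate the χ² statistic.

0.553

A dihybrid F₂ with independent assortment and complete dominance at both loci gives a 9:3:3:1 phenotypic ratio.
Total ratio parts = 16. Expected numbers out of 2028:
  purple smooth: 2028 × 9/16 = 1140.75
  purple shrunken: 2028 × 3/16 = 380.25
  yellow smooth: 2028 × 3/16 = 380.25
  yellow shrunken: 2028 × 1/16 = 126.75
χ² = Σ (O − E)² / E
  purple smooth: (1133 − 1140.75)² / 1140.75 = 0.0527
  purple shrunken: (387 − 380.25)² / 380.25 = 0.1198
  yellow smooth: (387 − 380.25)² / 380.25 = 0.1198
  yellow shrunken: (121 − 126.75)² / 126.75 = 0.2608
χ² = 0.0527 + 0.1198 + 0.1198 + 0.2608 = 0.5531 ≈ 0.553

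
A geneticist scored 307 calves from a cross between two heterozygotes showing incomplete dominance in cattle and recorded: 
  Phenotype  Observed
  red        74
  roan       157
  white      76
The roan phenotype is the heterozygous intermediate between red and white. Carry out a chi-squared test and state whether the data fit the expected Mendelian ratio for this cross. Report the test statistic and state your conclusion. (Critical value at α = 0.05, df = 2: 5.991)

With incomplete dominance, a heterozygote × heterozygote cross gives a 1:2:1 phenotypic ratio.
Total ratio parts = 4. Expected numbers out of 307:
  red: 307 × 1/4 = 76.75
  roan: 307 × 2/4 = 153.5
  white: 307 × 1/4 = 76.75
χ² = Σ (O − E)² / E
  red: (74 − 76.75)² / 76.75 = 0.0985
  roan: (157 − 153.5)² / 153.5 = 0.0798
  white: (76 − 76.75)² / 76.75 = 0.0073
χ² = 0.0985 + 0.0798 + 0.0073 = 0.1856 ≈ 0.186
Degrees of freedom = 3 − 1 = 2; critical value at α = 0.05 is 5.991.
Since 0.186 < 5.991, we fail to reject the null hypothesis — the data are consistent with the 1:2:1 ratio.

0.186; consistent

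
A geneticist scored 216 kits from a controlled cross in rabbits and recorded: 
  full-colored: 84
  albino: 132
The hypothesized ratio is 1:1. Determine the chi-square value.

10.667

Under the 1:1 hypothesis (Σ ratio = 2, N = 216):
  full-colored: 216 × 1/2 = 108
  albino: 216 × 1/2 = 108
χ² = Σ (O − E)² / E
  full-colored: (84 − 108)² / 108 = 5.3333
  albino: (132 − 108)² / 108 = 5.3333
χ² = 5.3333 + 5.3333 = 10.6666 ≈ 10.667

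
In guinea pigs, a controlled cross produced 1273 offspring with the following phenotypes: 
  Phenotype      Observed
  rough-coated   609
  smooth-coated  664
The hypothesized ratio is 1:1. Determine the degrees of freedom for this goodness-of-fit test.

A goodness-of-fit test with 2 phenotype classes has df = 2 − 1 = 1.

1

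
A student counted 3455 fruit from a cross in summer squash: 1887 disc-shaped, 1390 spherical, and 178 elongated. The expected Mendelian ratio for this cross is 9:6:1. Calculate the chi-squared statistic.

Under the 9:6:1 hypothesis (Σ ratio = 16, N = 3455):
  disc-shaped: 3455 × 9/16 = 1943.4375
  spherical: 3455 × 6/16 = 1295.625
  elongated: 3455 × 1/16 = 215.9375
χ² = Σ (O − E)² / E
  disc-shaped: (1887 − 1943.4375)² / 1943.4375 = 1.6389
  spherical: (1390 − 1295.625)² / 1295.625 = 6.8744
  elongated: (178 − 215.9375)² / 215.9375 = 6.6651
χ² = 1.6389 + 6.8744 + 6.6651 = 15.1784 ≈ 15.178

15.178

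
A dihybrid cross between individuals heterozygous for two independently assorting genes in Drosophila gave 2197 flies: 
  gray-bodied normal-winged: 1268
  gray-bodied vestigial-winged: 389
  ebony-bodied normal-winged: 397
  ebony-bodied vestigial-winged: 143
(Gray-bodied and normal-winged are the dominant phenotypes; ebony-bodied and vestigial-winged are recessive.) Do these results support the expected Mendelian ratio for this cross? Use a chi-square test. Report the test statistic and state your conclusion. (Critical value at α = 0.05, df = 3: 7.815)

2.893; consistent

A dihybrid F₂ with independent assortment and complete dominance at both loci gives a 9:3:3:1 phenotypic ratio.
The 9:3:3:1 ratio has 16 parts, so with N = 2197 the expected counts are:
  gray-bodied normal-winged: 2197 × 9/16 = 1235.8125
  gray-bodied vestigial-winged: 2197 × 3/16 = 411.9375
  ebony-bodied normal-winged: 2197 × 3/16 = 411.9375
  ebony-bodied vestigial-winged: 2197 × 1/16 = 137.3125
χ² = Σ (O − E)² / E
  gray-bodied normal-winged: (1268 − 1235.8125)² / 1235.8125 = 0.8383
  gray-bodied vestigial-winged: (389 − 411.9375)² / 411.9375 = 1.2772
  ebony-bodied normal-winged: (397 − 411.9375)² / 411.9375 = 0.5417
  ebony-bodied vestigial-winged: (143 − 137.3125)² / 137.3125 = 0.2356
χ² = 0.8383 + 1.2772 + 0.5417 + 0.2356 = 2.8928 ≈ 2.893
Degrees of freedom = 4 − 1 = 3; critical value at α = 0.05 is 7.815.
Since 2.893 < 7.815, we fail to reject the null hypothesis — the data are consistent with the 9:3:3:1 ratio.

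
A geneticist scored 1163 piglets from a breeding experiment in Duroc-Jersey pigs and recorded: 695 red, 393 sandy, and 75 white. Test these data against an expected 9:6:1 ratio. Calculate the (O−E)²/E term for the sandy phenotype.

Expected counts for N = 1163 under a 9:6:1 ratio (total parts = 16):
  red: 1163 × 9/16 = 654.1875
  sandy: 1163 × 6/16 = 436.125
  white: 1163 × 1/16 = 72.6875
Contribution of sandy: (393 − 436.125)² / 436.125 = 4.2643

4.264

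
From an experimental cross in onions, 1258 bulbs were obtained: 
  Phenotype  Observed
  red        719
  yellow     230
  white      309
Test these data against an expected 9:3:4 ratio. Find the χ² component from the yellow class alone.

Total ratio parts = 16. Expected numbers out of 1258:
  red: 1258 × 9/16 = 707.625
  yellow: 1258 × 3/16 = 235.875
  white: 1258 × 4/16 = 314.5
Contribution of yellow: (230 − 235.875)² / 235.875 = 0.1463

0.146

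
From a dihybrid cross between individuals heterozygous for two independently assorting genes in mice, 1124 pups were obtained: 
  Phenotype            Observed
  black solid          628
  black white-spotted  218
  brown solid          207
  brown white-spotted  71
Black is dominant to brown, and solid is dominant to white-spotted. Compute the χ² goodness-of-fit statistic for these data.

A dihybrid F₂ with independent assortment and complete dominance at both loci gives a 9:3:3:1 phenotypic ratio.
Expected counts for N = 1124 under a 9:3:3:1 ratio (total parts = 16):
  black solid: 1124 × 9/16 = 632.25
  black white-spotted: 1124 × 3/16 = 210.75
  brown solid: 1124 × 3/16 = 210.75
  brown white-spotted: 1124 × 1/16 = 70.25
χ² = Σ (O − E)² / E
  black solid: (628 − 632.25)² / 632.25 = 0.0286
  black white-spotted: (218 − 210.75)² / 210.75 = 0.2494
  brown solid: (207 − 210.75)² / 210.75 = 0.0667
  brown white-spotted: (71 − 70.25)² / 70.25 = 0.0080
χ² = 0.0286 + 0.2494 + 0.0667 + 0.0080 = 0.3527 ≈ 0.353

0.353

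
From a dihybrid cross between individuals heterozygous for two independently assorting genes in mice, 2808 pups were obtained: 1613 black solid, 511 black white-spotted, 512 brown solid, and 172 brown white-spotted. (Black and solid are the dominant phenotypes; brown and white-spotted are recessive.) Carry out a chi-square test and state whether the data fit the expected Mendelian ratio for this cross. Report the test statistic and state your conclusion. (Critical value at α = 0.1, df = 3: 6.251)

A dihybrid F₂ with independent assortment and complete dominance at both loci gives a 9:3:3:1 phenotypic ratio.
The 9:3:3:1 ratio has 16 parts, so with N = 2808 the expected counts are:
  black solid: 2808 × 9/16 = 1579.5
  black white-spotted: 2808 × 3/16 = 526.5
  brown solid: 2808 × 3/16 = 526.5
  brown white-spotted: 2808 × 1/16 = 175.5
χ² = Σ (O − E)² / E
  black solid: (1613 − 1579.5)² / 1579.5 = 0.7105
  black white-spotted: (511 − 526.5)² / 526.5 = 0.4563
  brown solid: (512 − 526.5)² / 526.5 = 0.3993
  brown white-spotted: (172 − 175.5)² / 175.5 = 0.0698
χ² = 0.7105 + 0.4563 + 0.3993 + 0.0698 = 1.6359 ≈ 1.636
Degrees of freedom = 4 − 1 = 3; critical value at α = 0.1 is 6.251.
Since 1.636 < 6.251, we fail to reject the null hypothesis — the data are consistent with the 9:3:3:1 ratio.

1.636; consistent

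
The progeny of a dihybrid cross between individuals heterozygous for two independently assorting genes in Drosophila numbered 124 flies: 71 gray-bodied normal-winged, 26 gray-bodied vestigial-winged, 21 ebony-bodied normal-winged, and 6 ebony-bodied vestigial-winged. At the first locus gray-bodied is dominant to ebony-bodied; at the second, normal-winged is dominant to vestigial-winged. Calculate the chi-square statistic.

0.961

A dihybrid F₂ with independent assortment and complete dominance at both loci gives a 9:3:3:1 phenotypic ratio.
The 9:3:3:1 ratio has 16 parts, so with N = 124 the expected counts are:
  gray-bodied normal-winged: 124 × 9/16 = 69.75
  gray-bodied vestigial-winged: 124 × 3/16 = 23.25
  ebony-bodied normal-winged: 124 × 3/16 = 23.25
  ebony-bodied vestigial-winged: 124 × 1/16 = 7.75
χ² = Σ (O − E)² / E
  gray-bodied normal-winged: (71 − 69.75)² / 69.75 = 0.0224
  gray-bodied vestigial-winged: (26 − 23.25)² / 23.25 = 0.3253
  ebony-bodied normal-winged: (21 − 23.25)² / 23.25 = 0.2177
  ebony-bodied vestigial-winged: (6 − 7.75)² / 7.75 = 0.3952
χ² = 0.0224 + 0.3253 + 0.2177 + 0.3952 = 0.9606 ≈ 0.961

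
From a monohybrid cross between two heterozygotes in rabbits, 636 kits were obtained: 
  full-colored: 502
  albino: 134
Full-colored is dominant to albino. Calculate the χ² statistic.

For a monohybrid cross between heterozygotes with complete dominance, the expected phenotypic ratio is 3:1.
The 3:1 ratio has 4 parts, so with N = 636 the expected counts are:
  full-colored: 636 × 3/4 = 477
  albino: 636 × 1/4 = 159
χ² = Σ (O − E)² / E
  full-colored: (502 − 477)² / 477 = 1.3103
  albino: (134 − 159)² / 159 = 3.9308
χ² = 1.3103 + 3.9308 = 5.2411 ≈ 5.241

5.241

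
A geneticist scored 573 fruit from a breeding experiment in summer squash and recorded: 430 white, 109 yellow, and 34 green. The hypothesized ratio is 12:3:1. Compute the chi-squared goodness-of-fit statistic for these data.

0.115

Expected counts for N = 573 under a 12:3:1 ratio (total parts = 16):
  white: 573 × 12/16 = 429.75
  yellow: 573 × 3/16 = 107.4375
  green: 573 × 1/16 = 35.8125
χ² = Σ (O − E)² / E
  white: (430 − 429.75)² / 429.75 = 0.0001
  yellow: (109 − 107.4375)² / 107.4375 = 0.0227
  green: (34 − 35.8125)² / 35.8125 = 0.0917
χ² = 0.0001 + 0.0227 + 0.0917 = 0.1145 ≈ 0.115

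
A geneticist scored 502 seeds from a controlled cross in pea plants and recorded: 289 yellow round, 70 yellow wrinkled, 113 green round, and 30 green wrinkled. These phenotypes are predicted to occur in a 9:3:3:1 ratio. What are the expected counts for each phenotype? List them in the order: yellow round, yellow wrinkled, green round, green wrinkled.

282.375, 94.125, 94.125, 31.375

Expected counts for N = 502 under a 9:3:3:1 ratio (total parts = 16):
  yellow round: 502 × 9/16 = 282.375
  yellow wrinkled: 502 × 3/16 = 94.125
  green round: 502 × 3/16 = 94.125
  green wrinkled: 502 × 1/16 = 31.375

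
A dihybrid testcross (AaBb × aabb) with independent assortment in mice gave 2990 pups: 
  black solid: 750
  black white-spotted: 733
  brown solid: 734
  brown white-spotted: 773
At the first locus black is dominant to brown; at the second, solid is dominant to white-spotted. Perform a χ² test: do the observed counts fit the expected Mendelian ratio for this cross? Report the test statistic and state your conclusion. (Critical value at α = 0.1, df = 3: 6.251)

A dihybrid testcross with independent assortment gives a 1:1:1:1 ratio.
The 1:1:1:1 ratio has 4 parts, so with N = 2990 the expected counts are:
  black solid: 2990 × 1/4 = 747.5
  black white-spotted: 2990 × 1/4 = 747.5
  brown solid: 2990 × 1/4 = 747.5
  brown white-spotted: 2990 × 1/4 = 747.5
χ² = Σ (O − E)² / E
  black solid: (750 − 747.5)² / 747.5 = 0.0084
  black white-spotted: (733 − 747.5)² / 747.5 = 0.2813
  brown solid: (734 − 747.5)² / 747.5 = 0.2438
  brown white-spotted: (773 − 747.5)² / 747.5 = 0.8699
χ² = 0.0084 + 0.2813 + 0.2438 + 0.8699 = 1.4034 ≈ 1.403
Degrees of freedom = 4 − 1 = 3; critical value at α = 0.1 is 6.251.
Since 1.403 < 6.251, we fail to reject the null hypothesis — the data are consistent with the 1:1:1:1 ratio.

1.403; consistent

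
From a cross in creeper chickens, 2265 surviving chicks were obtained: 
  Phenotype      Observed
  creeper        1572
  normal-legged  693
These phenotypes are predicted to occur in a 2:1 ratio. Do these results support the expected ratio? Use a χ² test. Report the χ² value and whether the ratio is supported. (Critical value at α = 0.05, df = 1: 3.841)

The 2:1 ratio has 3 parts, so with N = 2265 the expected counts are:
  creeper: 2265 × 2/3 = 1510
  normal-legged: 2265 × 1/3 = 755
χ² = Σ (O − E)² / E
  creeper: (1572 − 1510)² / 1510 = 2.5457
  normal-legged: (693 − 755)² / 755 = 5.0914
χ² = 2.5457 + 5.0914 = 7.6371 ≈ 7.637
Degrees of freedom = 2 − 1 = 1; critical value at α = 0.05 is 3.841.
Since 7.637 > 3.841, we reject the null hypothesis — the data do not fit the 2:1 ratio.

7.637; not consistent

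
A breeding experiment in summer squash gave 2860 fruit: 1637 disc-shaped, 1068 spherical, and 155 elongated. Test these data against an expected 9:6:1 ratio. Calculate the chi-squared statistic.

3.671

Expected counts for N = 2860 under a 9:6:1 ratio (total parts = 16):
  disc-shaped: 2860 × 9/16 = 1608.75
  spherical: 2860 × 6/16 = 1072.5
  elongated: 2860 × 1/16 = 178.75
χ² = Σ (O − E)² / E
  disc-shaped: (1637 − 1608.75)² / 1608.75 = 0.4961
  spherical: (1068 − 1072.5)² / 1072.5 = 0.0189
  elongated: (155 − 178.75)² / 178.75 = 3.1556
χ² = 0.4961 + 0.0189 + 3.1556 = 3.6706 ≈ 3.671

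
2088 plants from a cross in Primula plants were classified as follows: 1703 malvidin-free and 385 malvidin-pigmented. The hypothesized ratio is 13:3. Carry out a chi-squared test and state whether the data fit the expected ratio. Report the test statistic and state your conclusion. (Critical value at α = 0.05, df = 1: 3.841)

The 13:3 ratio has 16 parts, so with N = 2088 the expected counts are:
  malvidin-free: 2088 × 13/16 = 1696.5
  malvidin-pigmented: 2088 × 3/16 = 391.5
χ² = Σ (O − E)² / E
  malvidin-free: (1703 − 1696.5)² / 1696.5 = 0.0249
  malvidin-pigmented: (385 − 391.5)² / 391.5 = 0.1079
χ² = 0.0249 + 0.1079 = 0.1328 ≈ 0.133
Degrees of freedom = 2 − 1 = 1; critical value at α = 0.05 is 3.841.
Since 0.133 < 3.841, we fail to reject the null hypothesis — the data are consistent with the 13:3 ratio.

0.133; consistent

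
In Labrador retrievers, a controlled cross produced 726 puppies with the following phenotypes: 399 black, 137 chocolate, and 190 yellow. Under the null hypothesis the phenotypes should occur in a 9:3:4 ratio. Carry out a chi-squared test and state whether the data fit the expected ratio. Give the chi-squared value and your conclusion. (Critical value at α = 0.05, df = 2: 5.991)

The 9:3:4 ratio has 16 parts, so with N = 726 the expected counts are:
  black: 726 × 9/16 = 408.375
  chocolate: 726 × 3/16 = 136.125
  yellow: 726 × 4/16 = 181.5
χ² = Σ (O − E)² / E
  black: (399 − 408.375)² / 408.375 = 0.2152
  chocolate: (137 − 136.125)² / 136.125 = 0.0056
  yellow: (190 − 181.5)² / 181.5 = 0.3981
χ² = 0.2152 + 0.0056 + 0.3981 = 0.6189 ≈ 0.619
Degrees of freedom = 3 − 1 = 2; critical value at α = 0.05 is 5.991.
Since 0.619 < 5.991, we fail to reject the null hypothesis — the data are consistent with the 9:3:4 ratio.

0.619; consistent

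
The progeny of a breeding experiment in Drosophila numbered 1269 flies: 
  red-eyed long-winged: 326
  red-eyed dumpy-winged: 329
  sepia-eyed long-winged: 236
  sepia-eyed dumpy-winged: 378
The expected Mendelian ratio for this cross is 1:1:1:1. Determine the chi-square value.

33.118

Expected counts for N = 1269 under a 1:1:1:1 ratio (total parts = 4):
  red-eyed long-winged: 1269 × 1/4 = 317.25
  red-eyed dumpy-winged: 1269 × 1/4 = 317.25
  sepia-eyed long-winged: 1269 × 1/4 = 317.25
  sepia-eyed dumpy-winged: 1269 × 1/4 = 317.25
χ² = Σ (O − E)² / E
  red-eyed long-winged: (326 − 317.25)² / 317.25 = 0.2413
  red-eyed dumpy-winged: (329 − 317.25)² / 317.25 = 0.4352
  sepia-eyed long-winged: (236 − 317.25)² / 317.25 = 20.8087
  sepia-eyed dumpy-winged: (378 − 317.25)² / 317.25 = 11.6330
χ² = 0.2413 + 0.4352 + 20.8087 + 11.6330 = 33.1182 ≈ 33.118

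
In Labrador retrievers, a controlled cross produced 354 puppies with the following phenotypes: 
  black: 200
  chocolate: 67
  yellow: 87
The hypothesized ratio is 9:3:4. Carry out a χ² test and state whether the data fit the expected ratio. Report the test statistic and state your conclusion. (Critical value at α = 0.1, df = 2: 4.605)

0.035; consistent

Expected counts for N = 354 under a 9:3:4 ratio (total parts = 16):
  black: 354 × 9/16 = 199.125
  chocolate: 354 × 3/16 = 66.375
  yellow: 354 × 4/16 = 88.5
χ² = Σ (O − E)² / E
  black: (200 − 199.125)² / 199.125 = 0.0038
  chocolate: (67 − 66.375)² / 66.375 = 0.0059
  yellow: (87 − 88.5)² / 88.5 = 0.0254
χ² = 0.0038 + 0.0059 + 0.0254 = 0.0351 ≈ 0.035
Degrees of freedom = 3 − 1 = 2; critical value at α = 0.1 is 4.605.
Since 0.035 < 4.605, we fail to reject the null hypothesis — the data are consistent with the 9:3:4 ratio.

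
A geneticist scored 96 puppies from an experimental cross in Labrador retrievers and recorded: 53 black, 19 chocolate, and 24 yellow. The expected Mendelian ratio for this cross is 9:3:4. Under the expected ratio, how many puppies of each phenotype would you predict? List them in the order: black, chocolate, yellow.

54, 18, 24

The 9:3:4 ratio has 16 parts, so with N = 96 the expected counts are:
  black: 96 × 9/16 = 54
  chocolate: 96 × 3/16 = 18
  yellow: 96 × 4/16 = 24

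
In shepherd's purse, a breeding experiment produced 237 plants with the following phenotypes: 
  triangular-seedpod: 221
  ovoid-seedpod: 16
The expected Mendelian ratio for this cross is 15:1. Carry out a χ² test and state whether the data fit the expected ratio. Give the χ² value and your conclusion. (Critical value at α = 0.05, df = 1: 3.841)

Total ratio parts = 16. Expected numbers out of 237:
  triangular-seedpod: 237 × 15/16 = 222.1875
  ovoid-seedpod: 237 × 1/16 = 14.8125
χ² = Σ (O − E)² / E
  triangular-seedpod: (221 − 222.1875)² / 222.1875 = 0.0063
  ovoid-seedpod: (16 − 14.8125)² / 14.8125 = 0.0952
χ² = 0.0063 + 0.0952 = 0.1015 ≈ 0.102
Degrees of freedom = 2 − 1 = 1; critical value at α = 0.05 is 3.841.
Since 0.102 < 3.841, we fail to reject the null hypothesis — the data are consistent with the 15:1 ratio.

0.102; consistent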